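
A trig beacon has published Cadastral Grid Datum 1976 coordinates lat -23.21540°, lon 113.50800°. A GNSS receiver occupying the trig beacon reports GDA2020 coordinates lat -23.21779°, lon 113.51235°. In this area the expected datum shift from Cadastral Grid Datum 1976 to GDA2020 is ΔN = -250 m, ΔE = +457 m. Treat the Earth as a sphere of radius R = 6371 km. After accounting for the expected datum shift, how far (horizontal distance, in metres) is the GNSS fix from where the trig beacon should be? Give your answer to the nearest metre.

Observed coordinate differences: Δφ = -0.00239°, Δλ = +0.00435°.
Converting to metres (1° lat = 111195 m, cos φ = 0.919029): observed ΔN = -265.8 m, observed ΔE = 444.5 m.
Subtracting the expected shift leaves a residual of -265.8 − (-250) = -15.8 m north and 444.5 − (457) = -12.5 m east.
Residual distance = √((-15.8)² + (-12.5)²) = 20.1 m.

20 m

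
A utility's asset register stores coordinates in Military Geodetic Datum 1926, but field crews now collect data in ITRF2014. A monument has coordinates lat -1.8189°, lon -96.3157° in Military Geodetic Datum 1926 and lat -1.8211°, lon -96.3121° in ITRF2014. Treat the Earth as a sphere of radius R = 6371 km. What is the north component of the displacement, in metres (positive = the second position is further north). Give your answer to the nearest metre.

ΔN = -245 m

Δφ = -1.8211° − -1.8189° = -0.0022°; Δλ = -96.3121° − -96.3157° = +0.0036°.
1° along a meridian = πR/180 = 111195 m.
ΔN = Δφ × 111195 = -244.6 m; ΔE = Δλ × 111195 × cos(-1.8189°) = +0.0036 × 111195 × 0.999496 = 400.1 m.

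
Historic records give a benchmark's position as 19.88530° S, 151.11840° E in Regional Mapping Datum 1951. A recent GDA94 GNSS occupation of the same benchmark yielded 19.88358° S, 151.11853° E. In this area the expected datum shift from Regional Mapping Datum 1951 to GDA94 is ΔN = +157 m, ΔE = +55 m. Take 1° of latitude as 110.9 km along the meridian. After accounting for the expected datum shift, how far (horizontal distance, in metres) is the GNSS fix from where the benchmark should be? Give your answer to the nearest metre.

53 m

Observed coordinate differences: Δφ = +0.00172°, Δλ = +0.00013°.
Converting to metres (1° lat = 110900 m, cos φ = 0.940375): observed ΔN = 190.7 m, observed ΔE = 13.6 m.
Subtracting the expected shift leaves a residual of 190.7 − (157) = 33.7 m north and 13.6 − (55) = -41.4 m east.
Residual distance = √(33.7² + (-41.4)²) = 53.4 m.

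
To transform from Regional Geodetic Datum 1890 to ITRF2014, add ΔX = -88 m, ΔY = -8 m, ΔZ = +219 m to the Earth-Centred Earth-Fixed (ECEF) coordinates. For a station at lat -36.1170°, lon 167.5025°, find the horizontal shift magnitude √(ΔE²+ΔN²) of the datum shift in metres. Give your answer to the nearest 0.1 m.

At φ = -36.1170°, λ = 167.5025°: sin φ = -0.589436, cos φ = 0.807815, sin λ = 0.216397, cos λ = -0.976305.
ΔE = −sin λ·ΔX + cos λ·ΔY = −(0.216397)·(-88) + (-0.976305)·(-8) = 26.85 m.
ΔN = −sin φ cos λ·ΔX − sin φ sin λ·ΔY + cos φ·ΔZ = −(-0.589436)(-0.976305)(-88) − (-0.589436)(0.216397)(-8) + (0.807815)(219) = 226.53 m.
Horizontal magnitude = √(ΔE² + ΔN²) = √(26.85² + 226.53²) = 228.12 m.

228.1 m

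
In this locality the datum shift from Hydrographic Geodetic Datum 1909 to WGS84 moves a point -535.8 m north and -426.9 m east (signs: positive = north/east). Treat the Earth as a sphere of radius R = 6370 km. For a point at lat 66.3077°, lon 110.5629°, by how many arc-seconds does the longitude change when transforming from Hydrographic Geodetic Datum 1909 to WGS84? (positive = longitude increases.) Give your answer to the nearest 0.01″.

At latitude 66.3077°, cos φ = 0.401825.
One radian of longitude at latitude φ spans R cos φ, so Δλ = ΔE / (R cos φ) = -426.9 / (6370000 × 0.401825) = -1.6678e-04 rad = -34.401″.

Δλ = -34.40″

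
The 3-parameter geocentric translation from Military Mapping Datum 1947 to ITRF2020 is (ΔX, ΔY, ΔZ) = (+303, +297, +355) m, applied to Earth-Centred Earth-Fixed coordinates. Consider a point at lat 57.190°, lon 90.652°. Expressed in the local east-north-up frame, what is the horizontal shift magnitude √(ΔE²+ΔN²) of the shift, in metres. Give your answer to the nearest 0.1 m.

At φ = 57.190°, λ = 90.652°: sin φ = 0.840472, cos φ = 0.541855, sin λ = 0.999935, cos λ = -0.011379.
ΔE = −sin λ·ΔX + cos λ·ΔY = −(0.999935)·(303) + (-0.011379)·(297) = -306.36 m.
ΔN = −sin φ cos λ·ΔX − sin φ sin λ·ΔY + cos φ·ΔZ = −(0.840472)(-0.011379)(303) − (0.840472)(0.999935)(297) + (0.541855)(355) = -54.35 m.
Horizontal magnitude = √(ΔE² + ΔN²) = √((-306.36)² + (-54.35)²) = 311.14 m.

311.1 m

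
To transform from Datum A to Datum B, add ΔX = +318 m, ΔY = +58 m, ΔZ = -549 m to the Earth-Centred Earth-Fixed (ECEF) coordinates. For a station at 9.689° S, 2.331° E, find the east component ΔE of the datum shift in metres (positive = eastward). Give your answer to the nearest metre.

ΔE = 45 m

At φ = -9.689°, λ = 2.331°: sin φ = -0.168300, cos φ = 0.985736, sin λ = 0.040672, cos λ = 0.999173.
ΔE = −sin λ·ΔX + cos λ·ΔY = −(0.040672)·(318) + (0.999173)·(58) = 45.02 m.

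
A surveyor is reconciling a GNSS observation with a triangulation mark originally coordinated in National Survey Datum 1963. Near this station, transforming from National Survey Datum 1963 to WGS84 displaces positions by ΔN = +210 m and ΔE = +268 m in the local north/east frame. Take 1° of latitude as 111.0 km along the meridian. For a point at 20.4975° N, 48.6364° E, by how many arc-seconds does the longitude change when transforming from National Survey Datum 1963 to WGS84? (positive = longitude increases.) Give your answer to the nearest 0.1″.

Δλ = 9.3″

At latitude 20.4975°, cos φ = 0.936687.
1° of longitude at this latitude = 111.0 × cos φ = 103.97 km, so Δλ = 268.0 / 103972.3 = 0.0025776° = 9.279″.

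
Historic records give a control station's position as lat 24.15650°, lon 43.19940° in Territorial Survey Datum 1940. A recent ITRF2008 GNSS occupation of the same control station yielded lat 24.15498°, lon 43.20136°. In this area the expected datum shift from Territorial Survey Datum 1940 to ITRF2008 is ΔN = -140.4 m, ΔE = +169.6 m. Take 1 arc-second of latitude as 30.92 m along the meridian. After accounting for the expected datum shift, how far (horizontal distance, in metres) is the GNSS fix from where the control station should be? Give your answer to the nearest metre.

41 m

Observed coordinate differences: Δφ = -0.00152°, Δλ = +0.00196°.
Converting to metres (1° lat = 111312 m, cos φ = 0.912431): observed ΔN = -169.2 m, observed ΔE = 199.1 m.
Subtracting the expected shift leaves a residual of -169.2 − (-140.4) = -28.8 m north and 199.1 − (169.6) = 29.5 m east.
Residual distance = √((-28.8)² + 29.5²) = 41.2 m.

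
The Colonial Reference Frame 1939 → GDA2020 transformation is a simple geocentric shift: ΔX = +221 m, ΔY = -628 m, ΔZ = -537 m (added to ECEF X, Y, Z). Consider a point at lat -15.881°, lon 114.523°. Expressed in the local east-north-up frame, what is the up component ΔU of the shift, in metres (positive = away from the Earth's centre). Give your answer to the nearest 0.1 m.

At φ = -15.881°, λ = 114.523°: sin φ = -0.273640, cos φ = 0.961832, sin λ = 0.909795, cos λ = -0.415058.
ΔU = cos φ cos λ·ΔX + cos φ sin λ·ΔY + sin φ·ΔZ = (0.961832)(-0.415058)(221) + (0.961832)(0.909795)(-628) + (-0.273640)(-537) = -490.83 m.

ΔU = -490.8 m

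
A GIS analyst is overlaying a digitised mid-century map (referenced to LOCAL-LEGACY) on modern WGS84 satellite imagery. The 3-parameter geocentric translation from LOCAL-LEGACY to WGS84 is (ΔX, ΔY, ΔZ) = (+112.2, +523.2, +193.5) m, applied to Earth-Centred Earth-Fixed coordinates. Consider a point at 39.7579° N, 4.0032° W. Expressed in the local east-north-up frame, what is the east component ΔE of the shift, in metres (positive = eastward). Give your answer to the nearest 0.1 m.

At φ = 39.7579°, λ = -4.0032°: sin φ = 0.639545, cos φ = 0.768754, sin λ = -0.069812, cos λ = 0.997560.
ΔE = −sin λ·ΔX + cos λ·ΔY = −(-0.069812)·(112.2) + (0.997560)·(523.2) = 529.76 m.

ΔE = 529.8 m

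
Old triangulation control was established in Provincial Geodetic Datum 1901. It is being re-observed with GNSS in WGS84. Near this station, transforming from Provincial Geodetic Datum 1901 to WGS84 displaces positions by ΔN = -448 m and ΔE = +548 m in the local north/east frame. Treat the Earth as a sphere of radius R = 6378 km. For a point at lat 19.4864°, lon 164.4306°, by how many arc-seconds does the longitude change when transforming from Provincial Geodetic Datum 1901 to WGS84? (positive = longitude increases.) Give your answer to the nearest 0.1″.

At latitude 19.4864°, cos φ = 0.942721.
One radian of longitude at latitude φ spans R cos φ, so Δλ = ΔE / (R cos φ) = 548.0 / (6378000 × 0.942721) = 9.1141e-05 rad = 18.799″.

Δλ = 18.8″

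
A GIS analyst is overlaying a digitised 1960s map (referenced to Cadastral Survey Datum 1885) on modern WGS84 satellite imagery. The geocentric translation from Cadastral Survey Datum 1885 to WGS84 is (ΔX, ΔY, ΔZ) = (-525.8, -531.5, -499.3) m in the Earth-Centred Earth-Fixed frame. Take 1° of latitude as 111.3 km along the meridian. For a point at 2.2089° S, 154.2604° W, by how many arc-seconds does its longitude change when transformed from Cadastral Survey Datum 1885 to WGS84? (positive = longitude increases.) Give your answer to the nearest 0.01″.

Δλ = 8.11″

sin φ = -0.038543, cos φ = 0.999257, sin λ = -0.434282, cos λ = -0.900777.
East component: ΔE = −sin λ·ΔX + cos λ·ΔY = −(-0.434282)(-525.8) + (-0.900777)(-531.5) = 250.42 m.
1° of latitude spans 111300 m; at latitude φ, 1° of longitude spans that × cos φ = 111217.3 m, so Δλ = 250.42 / 111217.3 × 3600 = 8.106″.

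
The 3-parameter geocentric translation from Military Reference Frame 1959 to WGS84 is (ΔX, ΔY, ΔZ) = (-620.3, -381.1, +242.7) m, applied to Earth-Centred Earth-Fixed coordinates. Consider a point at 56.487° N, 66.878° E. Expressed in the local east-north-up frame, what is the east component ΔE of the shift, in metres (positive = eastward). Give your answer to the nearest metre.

ΔE = 421 m

At φ = 56.487°, λ = 66.878°: sin φ = 0.833761, cos φ = 0.552126, sin λ = 0.919671, cos λ = 0.392690.
ΔE = −sin λ·ΔX + cos λ·ΔY = −(0.919671)·(-620.3) + (0.392690)·(-381.1) = 420.82 m.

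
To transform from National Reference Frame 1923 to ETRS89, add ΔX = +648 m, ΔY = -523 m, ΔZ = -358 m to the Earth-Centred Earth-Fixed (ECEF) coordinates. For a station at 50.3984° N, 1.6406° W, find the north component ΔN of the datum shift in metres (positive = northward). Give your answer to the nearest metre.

At φ = 50.3984°, λ = -1.6406°: sin φ = 0.770495, cos φ = 0.637446, sin λ = -0.028630, cos λ = 0.999590.
ΔN = −sin φ cos λ·ΔX − sin φ sin λ·ΔY + cos φ·ΔZ = −(0.770495)(0.999590)(648) − (0.770495)(-0.028630)(-523) + (0.637446)(-358) = -738.82 m.

ΔN = -739 m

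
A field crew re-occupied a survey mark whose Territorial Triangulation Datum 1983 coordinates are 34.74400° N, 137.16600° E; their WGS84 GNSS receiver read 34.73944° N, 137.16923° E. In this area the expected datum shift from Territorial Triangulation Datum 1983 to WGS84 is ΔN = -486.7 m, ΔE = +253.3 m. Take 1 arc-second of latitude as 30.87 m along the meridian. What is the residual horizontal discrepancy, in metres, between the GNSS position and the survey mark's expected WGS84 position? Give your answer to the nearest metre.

46 m

Observed coordinate differences: Δφ = -0.00456°, Δλ = +0.00323°.
Converting to metres (1° lat = 111132 m, cos φ = 0.821707): observed ΔN = -506.8 m, observed ΔE = 295.0 m.
Subtracting the expected shift leaves a residual of -506.8 − (-486.7) = -20.1 m north and 295.0 − (253.3) = 41.7 m east.
Residual distance = √((-20.1)² + 41.7²) = 46.2 m.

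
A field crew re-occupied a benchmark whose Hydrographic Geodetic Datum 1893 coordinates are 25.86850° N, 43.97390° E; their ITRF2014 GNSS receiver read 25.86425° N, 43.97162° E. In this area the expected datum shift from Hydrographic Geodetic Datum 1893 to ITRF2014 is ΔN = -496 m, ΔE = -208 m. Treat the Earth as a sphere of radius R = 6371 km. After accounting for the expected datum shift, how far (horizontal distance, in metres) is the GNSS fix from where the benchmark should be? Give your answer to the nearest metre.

31 m

Observed coordinate differences: Δφ = -0.00425°, Δλ = -0.00228°.
Converting to metres (1° lat = 111195 m, cos φ = 0.899798): observed ΔN = -472.6 m, observed ΔE = -228.1 m.
Subtracting the expected shift leaves a residual of -472.6 − (-496) = 23.4 m north and -228.1 − (-208) = -20.1 m east.
Residual distance = √(23.4² + (-20.1)²) = 30.9 m.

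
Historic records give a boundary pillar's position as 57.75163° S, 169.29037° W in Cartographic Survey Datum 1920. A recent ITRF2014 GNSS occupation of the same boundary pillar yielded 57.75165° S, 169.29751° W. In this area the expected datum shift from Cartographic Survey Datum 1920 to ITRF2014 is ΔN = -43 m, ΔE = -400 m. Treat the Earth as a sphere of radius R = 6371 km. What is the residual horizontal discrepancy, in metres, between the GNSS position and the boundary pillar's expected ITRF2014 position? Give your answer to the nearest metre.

47 m

Observed coordinate differences: Δφ = -0.00002°, Δλ = -0.00714°.
Converting to metres (1° lat = 111195 m, cos φ = 0.533590): observed ΔN = -2.2 m, observed ΔE = -423.6 m.
Subtracting the expected shift leaves a residual of -2.2 − (-43) = 40.8 m north and -423.6 − (-400) = -23.6 m east.
Residual distance = √(40.8² + (-23.6)²) = 47.1 m.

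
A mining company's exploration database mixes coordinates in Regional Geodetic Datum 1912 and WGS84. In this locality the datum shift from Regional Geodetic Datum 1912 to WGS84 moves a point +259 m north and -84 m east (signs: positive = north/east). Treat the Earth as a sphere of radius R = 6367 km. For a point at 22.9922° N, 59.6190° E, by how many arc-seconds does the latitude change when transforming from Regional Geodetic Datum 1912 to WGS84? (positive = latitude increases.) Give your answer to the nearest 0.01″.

Δφ = 8.39″

On a sphere of radius R, 1 rad of latitude = R, so Δφ = ΔN / R = 259.0 / 6367000 = 4.0678e-05 rad = 8.391″.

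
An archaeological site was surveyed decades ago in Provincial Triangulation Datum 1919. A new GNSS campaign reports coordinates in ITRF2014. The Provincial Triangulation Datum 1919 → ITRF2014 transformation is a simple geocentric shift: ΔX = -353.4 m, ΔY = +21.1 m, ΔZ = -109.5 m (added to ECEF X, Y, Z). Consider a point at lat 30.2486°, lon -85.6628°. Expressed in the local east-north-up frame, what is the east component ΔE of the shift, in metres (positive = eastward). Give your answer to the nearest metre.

ΔE = -351 m

At φ = 30.2486°, λ = -85.6628°: sin φ = 0.503753, cos φ = 0.863848, sin λ = -0.997136, cos λ = 0.075626.
ΔE = −sin λ·ΔX + cos λ·ΔY = −(-0.997136)·(-353.4) + (0.075626)·(21.1) = -350.79 m.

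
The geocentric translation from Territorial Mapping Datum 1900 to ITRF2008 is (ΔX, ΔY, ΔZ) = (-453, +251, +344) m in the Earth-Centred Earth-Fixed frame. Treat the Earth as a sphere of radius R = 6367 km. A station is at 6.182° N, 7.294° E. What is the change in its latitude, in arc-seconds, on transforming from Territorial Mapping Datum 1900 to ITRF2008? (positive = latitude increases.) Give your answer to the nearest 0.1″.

sin φ = 0.107687, cos φ = 0.994185, sin λ = 0.126961, cos λ = 0.991908.
North component: ΔN = −sin φ cos λ·ΔX − sin φ sin λ·ΔY + cos φ·ΔZ = −(0.107687)(0.991908)(-453) − (0.107687)(0.126961)(251) + (0.994185)(344) = 386.96 m.
1° of latitude spans πR/180 = 111125 m, so Δφ = 386.96 / 111125 × 3600 = 12.536″.

Δφ = 12.5″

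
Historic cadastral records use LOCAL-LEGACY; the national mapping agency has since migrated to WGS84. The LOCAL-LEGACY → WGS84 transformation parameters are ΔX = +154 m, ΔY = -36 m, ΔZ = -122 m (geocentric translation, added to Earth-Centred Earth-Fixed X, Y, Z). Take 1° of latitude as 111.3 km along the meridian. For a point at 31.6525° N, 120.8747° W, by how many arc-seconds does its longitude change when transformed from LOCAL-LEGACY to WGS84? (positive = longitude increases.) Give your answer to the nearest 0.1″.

Δλ = 5.7″

sin φ = 0.524766, cos φ = 0.851246, sin λ = -0.858292, cos λ = -0.513162.
East component: ΔE = −sin λ·ΔX + cos λ·ΔY = −(-0.858292)(154) + (-0.513162)(-36) = 150.65 m.
1° of latitude spans 111300 m; at latitude φ, 1° of longitude spans that × cos φ = 94743.7 m, so Δλ = 150.65 / 94743.7 × 3600 = 5.724″.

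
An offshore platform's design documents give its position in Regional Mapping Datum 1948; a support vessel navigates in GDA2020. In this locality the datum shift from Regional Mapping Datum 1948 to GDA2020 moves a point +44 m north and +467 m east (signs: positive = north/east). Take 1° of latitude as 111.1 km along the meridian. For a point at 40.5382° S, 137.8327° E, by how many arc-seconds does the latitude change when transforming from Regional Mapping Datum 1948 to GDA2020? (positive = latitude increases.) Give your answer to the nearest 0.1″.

Δφ = 1.4″

1° of latitude = 111.1 km, so Δφ = 44.0 / 111100 = 0.0003960° = 1.426″.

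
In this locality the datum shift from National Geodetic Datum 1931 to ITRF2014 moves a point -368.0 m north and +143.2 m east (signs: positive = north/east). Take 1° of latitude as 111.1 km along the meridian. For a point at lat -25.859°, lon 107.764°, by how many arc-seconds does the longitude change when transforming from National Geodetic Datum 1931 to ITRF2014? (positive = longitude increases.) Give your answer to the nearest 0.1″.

At latitude -25.859°, cos φ = 0.899870.
1° of longitude at this latitude = 111.1 × cos φ = 99.98 km, so Δλ = 143.2 / 99975.6 = 0.0014323° = 5.156″.

Δλ = 5.2″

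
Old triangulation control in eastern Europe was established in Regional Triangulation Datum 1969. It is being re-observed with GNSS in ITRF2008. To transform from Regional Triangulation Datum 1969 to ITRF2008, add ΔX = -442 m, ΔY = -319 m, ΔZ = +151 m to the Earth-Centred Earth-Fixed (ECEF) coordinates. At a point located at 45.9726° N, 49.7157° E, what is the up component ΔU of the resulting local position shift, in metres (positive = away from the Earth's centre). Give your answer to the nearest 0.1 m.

ΔU = -259.2 m

The local up (radial) axis is (cos φ cos λ, cos φ sin λ, sin φ), giving ΔU = -198.624 − 169.127 + 108.570 = -259.18 m.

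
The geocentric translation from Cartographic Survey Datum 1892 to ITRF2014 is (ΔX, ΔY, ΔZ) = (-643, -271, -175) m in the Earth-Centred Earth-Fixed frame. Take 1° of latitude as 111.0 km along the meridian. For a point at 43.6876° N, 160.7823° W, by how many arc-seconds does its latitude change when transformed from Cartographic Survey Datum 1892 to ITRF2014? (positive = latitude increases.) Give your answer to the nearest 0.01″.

sin φ = 0.690726, cos φ = 0.723117, sin λ = -0.329158, cos λ = -0.944275.
North component: ΔN = −sin φ cos λ·ΔX − sin φ sin λ·ΔY + cos φ·ΔZ = −(0.690726)(-0.944275)(-643) − (0.690726)(-0.329158)(-271) + (0.723117)(-175) = -607.55 m.
1° of latitude spans 111000 m, so Δφ = -607.55 / 111000 × 3600 = -19.704″.

Δφ = -19.70″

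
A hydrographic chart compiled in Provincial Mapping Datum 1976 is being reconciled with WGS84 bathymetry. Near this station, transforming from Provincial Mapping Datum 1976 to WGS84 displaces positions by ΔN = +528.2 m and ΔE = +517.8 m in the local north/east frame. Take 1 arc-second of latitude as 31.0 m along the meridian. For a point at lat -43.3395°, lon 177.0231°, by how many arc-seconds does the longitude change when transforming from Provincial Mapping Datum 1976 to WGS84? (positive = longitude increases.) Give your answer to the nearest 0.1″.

Δλ = 23.0″

At latitude -43.3395°, cos φ = 0.727300.
1″ of longitude at this latitude = 31.00 × cos φ = 22.5463 m, so Δλ = 517.8 / 22.5463 = 22.966″.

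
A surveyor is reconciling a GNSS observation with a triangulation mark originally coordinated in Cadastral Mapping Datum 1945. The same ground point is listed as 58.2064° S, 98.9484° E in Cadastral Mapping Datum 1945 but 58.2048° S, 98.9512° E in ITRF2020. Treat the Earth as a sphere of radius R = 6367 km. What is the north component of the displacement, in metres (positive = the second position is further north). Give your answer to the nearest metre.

ΔN = 178 m

Δφ = -58.2048° − -58.2064° = +0.0016°; Δλ = 98.9512° − 98.9484° = +0.0028°.
1° along a meridian = πR/180 = 111125 m.
ΔN = Δφ × 111125 = 177.8 m; ΔE = Δλ × 111125 × cos(-58.2064°) = +0.0028 × 111125 × 0.526861 = 163.9 m.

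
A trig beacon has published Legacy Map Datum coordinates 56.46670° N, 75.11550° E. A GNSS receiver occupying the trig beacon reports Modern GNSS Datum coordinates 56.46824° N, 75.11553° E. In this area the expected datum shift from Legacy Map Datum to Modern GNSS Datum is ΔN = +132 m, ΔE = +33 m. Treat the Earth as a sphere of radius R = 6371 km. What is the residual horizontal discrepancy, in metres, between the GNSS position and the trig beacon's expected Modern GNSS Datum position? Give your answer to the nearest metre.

Observed coordinate differences: Δφ = +0.00154°, Δλ = +0.00003°.
Converting to metres (1° lat = 111195 m, cos φ = 0.552422): observed ΔN = 171.2 m, observed ΔE = 1.8 m.
Subtracting the expected shift leaves a residual of 171.2 − (132) = 39.2 m north and 1.8 − (33) = -31.2 m east.
Residual distance = √(39.2² + (-31.2)²) = 50.1 m.

50 m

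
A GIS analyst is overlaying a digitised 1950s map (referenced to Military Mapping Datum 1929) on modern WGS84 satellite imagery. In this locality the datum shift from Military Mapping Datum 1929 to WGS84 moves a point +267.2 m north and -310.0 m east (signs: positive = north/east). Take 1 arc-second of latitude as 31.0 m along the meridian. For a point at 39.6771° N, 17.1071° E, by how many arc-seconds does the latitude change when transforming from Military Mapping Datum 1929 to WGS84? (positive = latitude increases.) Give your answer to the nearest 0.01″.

1″ of latitude = 31.00 m, so Δφ = 267.2 / 31.00 = 8.619″.

Δφ = 8.62″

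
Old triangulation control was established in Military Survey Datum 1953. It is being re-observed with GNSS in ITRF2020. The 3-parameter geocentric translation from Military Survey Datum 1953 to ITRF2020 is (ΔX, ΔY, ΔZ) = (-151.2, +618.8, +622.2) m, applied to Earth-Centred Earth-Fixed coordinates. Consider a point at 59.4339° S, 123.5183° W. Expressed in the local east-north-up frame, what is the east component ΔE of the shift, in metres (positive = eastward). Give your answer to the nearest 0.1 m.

ΔE = -467.8 m

At φ = -59.4339°, λ = -123.5183°: sin φ = -0.861043, cos φ = 0.508532, sin λ = -0.833709, cos λ = -0.552203.
ΔE = −sin λ·ΔX + cos λ·ΔY = −(-0.833709)·(-151.2) + (-0.552203)·(618.8) = -467.76 m.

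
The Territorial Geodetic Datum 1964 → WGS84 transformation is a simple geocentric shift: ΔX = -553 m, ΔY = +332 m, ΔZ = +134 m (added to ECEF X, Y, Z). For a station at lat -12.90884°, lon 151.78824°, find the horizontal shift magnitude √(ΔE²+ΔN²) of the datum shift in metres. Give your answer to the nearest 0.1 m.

276.3 m

The local east axis at (φ, λ) is (−sin λ, cos λ, 0), so ΔE = −sin(151.78824°)·(-553) + cos(151.78824°)·332 = -31.14 m.
The local north axis is (−sin φ cos λ, −sin φ sin λ, cos φ), giving ΔN = 108.865 + 35.062 + 130.613 = 274.54 m.
Horizontal magnitude = √(ΔE² + ΔN²) = √((-31.14)² + 274.54²) = 276.30 m.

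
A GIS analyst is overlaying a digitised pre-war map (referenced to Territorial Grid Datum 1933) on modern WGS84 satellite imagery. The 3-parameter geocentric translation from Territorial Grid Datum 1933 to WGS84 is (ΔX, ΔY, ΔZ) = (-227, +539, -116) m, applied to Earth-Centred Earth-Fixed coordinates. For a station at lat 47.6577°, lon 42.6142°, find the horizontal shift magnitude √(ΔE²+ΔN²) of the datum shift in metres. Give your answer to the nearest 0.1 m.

At φ = 47.6577°, λ = 42.6142°: sin φ = 0.739134, cos φ = 0.673558, sin λ = 0.677058, cos λ = 0.735929.
ΔE = −sin λ·ΔX + cos λ·ΔY = −(0.677058)·(-227) + (0.735929)·(539) = 550.36 m.
ΔN = −sin φ cos λ·ΔX − sin φ sin λ·ΔY + cos φ·ΔZ = −(0.739134)(0.735929)(-227) − (0.739134)(0.677058)(539) + (0.673558)(-116) = -224.39 m.
Horizontal magnitude = √(ΔE² + ΔN²) = √(550.36² + (-224.39)²) = 594.34 m.

594.3 m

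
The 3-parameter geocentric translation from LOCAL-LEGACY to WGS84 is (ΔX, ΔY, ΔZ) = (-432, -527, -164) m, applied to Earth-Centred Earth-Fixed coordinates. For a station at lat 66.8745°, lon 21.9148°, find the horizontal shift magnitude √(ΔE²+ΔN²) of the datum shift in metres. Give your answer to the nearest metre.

585 m

The local east axis at (φ, λ) is (−sin λ, cos λ, 0), so ΔE = −sin(21.9148°)·(-432) + cos(21.9148°)·(-527) = -327.68 m.
The local north axis is (−sin φ cos λ, −sin φ sin λ, cos φ), giving ΔN = 368.579 + 180.886 − 64.410 = 485.06 m.
Horizontal magnitude = √(ΔE² + ΔN²) = √((-327.68)² + 485.06²) = 585.37 m.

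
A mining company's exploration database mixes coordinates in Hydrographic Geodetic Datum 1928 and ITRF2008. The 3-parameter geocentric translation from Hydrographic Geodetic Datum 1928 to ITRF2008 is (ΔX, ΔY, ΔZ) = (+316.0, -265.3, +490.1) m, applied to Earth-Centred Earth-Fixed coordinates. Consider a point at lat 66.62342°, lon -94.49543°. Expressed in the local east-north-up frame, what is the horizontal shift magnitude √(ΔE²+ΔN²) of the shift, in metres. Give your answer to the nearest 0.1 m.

At φ = 66.62342°, λ = -94.49543°: sin φ = 0.917917, cos φ = 0.396773, sin λ = -0.996924, cos λ = -0.078380.
ΔE = −sin λ·ΔX + cos λ·ΔY = −(-0.996924)·(316.0) + (-0.078380)·(-265.3) = 335.82 m.
ΔN = −sin φ cos λ·ΔX − sin φ sin λ·ΔY + cos φ·ΔZ = −(0.917917)(-0.078380)(316.0) − (0.917917)(-0.996924)(-265.3) + (0.396773)(490.1) = -25.58 m.
Horizontal magnitude = √(ΔE² + ΔN²) = √(335.82² + (-25.58)²) = 336.79 m.

336.8 m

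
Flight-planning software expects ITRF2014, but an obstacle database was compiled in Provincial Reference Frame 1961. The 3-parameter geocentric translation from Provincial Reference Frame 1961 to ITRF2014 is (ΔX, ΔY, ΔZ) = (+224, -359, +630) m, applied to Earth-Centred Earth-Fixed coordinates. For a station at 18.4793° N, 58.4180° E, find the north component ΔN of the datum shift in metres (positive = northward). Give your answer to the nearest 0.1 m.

At φ = 18.4793°, λ = 58.4180°: sin φ = 0.316962, cos φ = 0.948438, sin λ = 0.851892, cos λ = 0.523718.
ΔN = −sin φ cos λ·ΔX − sin φ sin λ·ΔY + cos φ·ΔZ = −(0.316962)(0.523718)(224) − (0.316962)(0.851892)(-359) + (0.948438)(630) = 657.27 m.

ΔN = 657.3 m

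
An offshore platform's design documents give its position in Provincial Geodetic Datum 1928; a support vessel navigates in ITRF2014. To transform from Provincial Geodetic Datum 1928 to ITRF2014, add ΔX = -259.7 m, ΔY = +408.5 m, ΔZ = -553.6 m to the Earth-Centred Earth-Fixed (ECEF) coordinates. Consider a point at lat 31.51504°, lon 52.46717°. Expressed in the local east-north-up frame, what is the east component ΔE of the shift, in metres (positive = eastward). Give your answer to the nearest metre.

The local east axis at (φ, λ) is (−sin λ, cos λ, 0), so ΔE = −sin(52.46717°)·(-259.7) + cos(52.46717°)·408.5 = 454.81 m.

ΔE = 455 m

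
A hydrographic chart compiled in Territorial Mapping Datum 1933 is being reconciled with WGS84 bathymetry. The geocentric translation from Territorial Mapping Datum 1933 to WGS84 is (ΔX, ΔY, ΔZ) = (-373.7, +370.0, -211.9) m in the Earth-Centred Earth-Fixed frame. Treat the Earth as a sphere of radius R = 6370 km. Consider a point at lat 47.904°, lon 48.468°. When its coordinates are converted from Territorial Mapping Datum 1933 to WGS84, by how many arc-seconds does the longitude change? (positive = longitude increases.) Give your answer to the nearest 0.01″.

Δλ = 25.36″

sin φ = 0.742023, cos φ = 0.670375, sin λ = 0.748586, cos λ = 0.663038.
East component: ΔE = −sin λ·ΔX + cos λ·ΔY = −(0.748586)(-373.7) + (0.663038)(370.0) = 525.07 m.
1° of latitude spans πR/180 = 111177 m; at latitude φ, 1° of longitude spans that × cos φ = 74530.6 m, so Δλ = 525.07 / 74530.6 × 3600 = 25.362″.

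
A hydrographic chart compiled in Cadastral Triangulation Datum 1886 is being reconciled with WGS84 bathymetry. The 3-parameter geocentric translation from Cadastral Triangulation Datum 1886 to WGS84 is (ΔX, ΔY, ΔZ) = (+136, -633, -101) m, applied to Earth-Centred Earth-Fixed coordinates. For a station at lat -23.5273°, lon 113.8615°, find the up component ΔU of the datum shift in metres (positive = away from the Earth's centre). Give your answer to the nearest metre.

The local up (radial) axis is (cos φ cos λ, cos φ sin λ, sin φ), giving ΔU = -50.442 − 530.771 + 40.318 = -540.90 m.

ΔU = -541 m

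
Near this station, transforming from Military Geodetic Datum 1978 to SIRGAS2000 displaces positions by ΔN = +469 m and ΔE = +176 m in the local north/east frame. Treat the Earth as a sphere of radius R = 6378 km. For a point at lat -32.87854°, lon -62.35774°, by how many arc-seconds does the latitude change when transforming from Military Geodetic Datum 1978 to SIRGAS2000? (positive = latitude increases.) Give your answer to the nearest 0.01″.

On a sphere of radius R, 1 rad of latitude = R, so Δφ = ΔN / R = 469.0 / 6378000 = 7.3534e-05 rad = 15.167″.

Δφ = 15.17″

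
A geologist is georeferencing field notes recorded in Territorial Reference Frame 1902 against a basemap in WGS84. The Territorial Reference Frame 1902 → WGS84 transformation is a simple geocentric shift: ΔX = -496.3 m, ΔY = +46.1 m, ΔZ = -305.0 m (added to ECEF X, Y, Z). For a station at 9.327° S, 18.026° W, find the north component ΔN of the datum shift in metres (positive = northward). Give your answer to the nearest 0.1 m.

At φ = -9.327°, λ = -18.026°: sin φ = -0.162069, cos φ = 0.986779, sin λ = -0.309449, cos λ = 0.950916.
ΔN = −sin φ cos λ·ΔX − sin φ sin λ·ΔY + cos φ·ΔZ = −(-0.162069)(0.950916)(-496.3) − (-0.162069)(-0.309449)(46.1) + (0.986779)(-305.0) = -379.77 m.

ΔN = -379.8 m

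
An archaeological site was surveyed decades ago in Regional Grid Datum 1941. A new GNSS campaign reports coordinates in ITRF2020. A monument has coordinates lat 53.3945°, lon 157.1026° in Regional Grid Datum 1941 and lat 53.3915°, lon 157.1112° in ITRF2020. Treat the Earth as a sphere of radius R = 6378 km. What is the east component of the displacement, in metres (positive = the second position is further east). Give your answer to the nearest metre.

Δφ = 53.3915° − 53.3945° = -0.0030°; Δλ = 157.1112° − 157.1026° = +0.0086°.
1° along a meridian = πR/180 = 111317 m.
ΔN = Δφ × 111317 = -334.0 m; ΔE = Δλ × 111317 × cos(53.3945°) = +0.0086 × 111317 × 0.596302 = 570.9 m.

ΔE = 571 m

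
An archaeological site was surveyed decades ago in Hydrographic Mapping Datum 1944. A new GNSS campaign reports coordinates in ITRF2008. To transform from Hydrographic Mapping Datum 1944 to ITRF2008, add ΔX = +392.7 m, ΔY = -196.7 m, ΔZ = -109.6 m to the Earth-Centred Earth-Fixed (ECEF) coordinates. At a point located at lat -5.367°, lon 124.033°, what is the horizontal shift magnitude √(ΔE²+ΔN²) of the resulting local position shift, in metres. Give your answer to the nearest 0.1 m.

The local east axis at (φ, λ) is (−sin λ, cos λ, 0), so ΔE = −sin(124.033°)·392.7 + cos(124.033°)·(-196.7) = -215.35 m.
The local north axis is (−sin φ cos λ, −sin φ sin λ, cos φ), giving ΔN = -20.557 − 15.247 − 109.120 = -144.92 m.
Horizontal magnitude = √(ΔE² + ΔN²) = √((-215.35)² + (-144.92)²) = 259.57 m.

259.6 m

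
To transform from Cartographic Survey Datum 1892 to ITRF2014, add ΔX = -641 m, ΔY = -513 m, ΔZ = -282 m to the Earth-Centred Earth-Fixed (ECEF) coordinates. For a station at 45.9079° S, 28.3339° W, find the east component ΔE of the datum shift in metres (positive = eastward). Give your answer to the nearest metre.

The local east axis at (φ, λ) is (−sin λ, cos λ, 0), so ΔE = −sin(-28.3339°)·(-641) + cos(-28.3339°)·(-513) = -755.77 m.

ΔE = -756 m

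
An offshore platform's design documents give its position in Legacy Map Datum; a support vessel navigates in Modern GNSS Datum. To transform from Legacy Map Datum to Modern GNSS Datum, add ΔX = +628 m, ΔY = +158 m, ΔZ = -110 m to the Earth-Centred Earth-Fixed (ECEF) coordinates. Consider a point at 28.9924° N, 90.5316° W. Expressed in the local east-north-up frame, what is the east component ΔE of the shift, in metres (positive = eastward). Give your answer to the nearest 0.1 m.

At φ = 28.9924°, λ = -90.5316°: sin φ = 0.484694, cos φ = 0.874684, sin λ = -0.999957, cos λ = -0.009278.
ΔE = −sin λ·ΔX + cos λ·ΔY = −(-0.999957)·(628) + (-0.009278)·(158) = 626.51 m.

ΔE = 626.5 m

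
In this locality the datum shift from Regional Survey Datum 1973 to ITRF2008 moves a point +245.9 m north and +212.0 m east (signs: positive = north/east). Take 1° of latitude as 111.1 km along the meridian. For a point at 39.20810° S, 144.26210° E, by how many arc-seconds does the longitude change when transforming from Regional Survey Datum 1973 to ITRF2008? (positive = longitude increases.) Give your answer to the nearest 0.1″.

At latitude -39.20810°, cos φ = 0.774855.
1° of longitude at this latitude = 111.1 × cos φ = 86.09 km, so Δλ = 212.0 / 86086.4 = 0.0024626° = 8.866″.

Δλ = 8.9″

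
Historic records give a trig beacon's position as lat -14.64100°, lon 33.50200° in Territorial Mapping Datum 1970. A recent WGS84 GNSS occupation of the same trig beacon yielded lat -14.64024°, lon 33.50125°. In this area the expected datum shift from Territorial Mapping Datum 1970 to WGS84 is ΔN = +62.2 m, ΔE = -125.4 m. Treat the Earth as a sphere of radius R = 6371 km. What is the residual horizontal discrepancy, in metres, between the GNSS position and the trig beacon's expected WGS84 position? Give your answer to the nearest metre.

50 m

Observed coordinate differences: Δφ = +0.00076°, Δλ = -0.00075°.
Converting to metres (1° lat = 111195 m, cos φ = 0.967529): observed ΔN = 84.5 m, observed ΔE = -80.7 m.
Subtracting the expected shift leaves a residual of 84.5 − (62.2) = 22.3 m north and -80.7 − (-125.4) = 44.7 m east.
Residual distance = √(22.3² + 44.7²) = 50.0 m.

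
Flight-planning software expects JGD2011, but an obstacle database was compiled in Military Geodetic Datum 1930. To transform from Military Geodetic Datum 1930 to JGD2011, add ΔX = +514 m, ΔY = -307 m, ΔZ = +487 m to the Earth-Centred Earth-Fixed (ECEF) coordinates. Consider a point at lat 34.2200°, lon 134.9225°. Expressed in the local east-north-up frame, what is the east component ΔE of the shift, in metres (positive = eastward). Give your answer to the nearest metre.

ΔE = -147 m

At φ = 34.2200°, λ = 134.9225°: sin φ = 0.562372, cos φ = 0.826884, sin λ = 0.708063, cos λ = -0.706150.
ΔE = −sin λ·ΔX + cos λ·ΔY = −(0.708063)·(514) + (-0.706150)·(-307) = -147.16 m.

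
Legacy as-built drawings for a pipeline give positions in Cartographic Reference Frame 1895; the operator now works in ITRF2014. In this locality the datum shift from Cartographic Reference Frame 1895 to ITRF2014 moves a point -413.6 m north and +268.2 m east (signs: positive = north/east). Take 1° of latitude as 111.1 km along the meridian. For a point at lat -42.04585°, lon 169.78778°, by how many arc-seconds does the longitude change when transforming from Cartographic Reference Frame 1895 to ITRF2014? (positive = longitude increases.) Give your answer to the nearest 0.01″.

Δλ = 11.70″

At latitude -42.04585°, cos φ = 0.742609.
1° of longitude at this latitude = 111.1 × cos φ = 82.50 km, so Δλ = 268.2 / 82503.9 = 0.0032508° = 11.703″.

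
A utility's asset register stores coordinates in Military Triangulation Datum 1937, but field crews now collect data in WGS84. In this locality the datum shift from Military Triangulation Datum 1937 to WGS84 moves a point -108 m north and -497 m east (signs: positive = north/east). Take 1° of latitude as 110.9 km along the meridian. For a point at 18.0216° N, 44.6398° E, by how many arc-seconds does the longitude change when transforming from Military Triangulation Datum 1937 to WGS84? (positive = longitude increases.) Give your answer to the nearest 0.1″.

Δλ = -17.0″

At latitude 18.0216°, cos φ = 0.950940.
1° of longitude at this latitude = 110.9 × cos φ = 105.46 km, so Δλ = -497.0 / 105459.2 = -0.0047127° = -16.966″.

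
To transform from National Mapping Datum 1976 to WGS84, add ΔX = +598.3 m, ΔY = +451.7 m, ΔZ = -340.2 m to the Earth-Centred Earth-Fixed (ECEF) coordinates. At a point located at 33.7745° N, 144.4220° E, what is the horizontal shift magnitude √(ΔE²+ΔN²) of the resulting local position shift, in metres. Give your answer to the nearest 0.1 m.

732.8 m

At φ = 33.7745°, λ = 144.4220°: sin φ = 0.555926, cos φ = 0.831232, sin λ = 0.581811, cos λ = -0.813324.
ΔE = −sin λ·ΔX + cos λ·ΔY = −(0.581811)·(598.3) + (-0.813324)·(451.7) = -715.48 m.
ΔN = −sin φ cos λ·ΔX − sin φ sin λ·ΔY + cos φ·ΔZ = −(0.555926)(-0.813324)(598.3) − (0.555926)(0.581811)(451.7) + (0.831232)(-340.2) = -158.36 m.
Horizontal magnitude = √(ΔE² + ΔN²) = √((-715.48)² + (-158.36)²) = 732.79 m.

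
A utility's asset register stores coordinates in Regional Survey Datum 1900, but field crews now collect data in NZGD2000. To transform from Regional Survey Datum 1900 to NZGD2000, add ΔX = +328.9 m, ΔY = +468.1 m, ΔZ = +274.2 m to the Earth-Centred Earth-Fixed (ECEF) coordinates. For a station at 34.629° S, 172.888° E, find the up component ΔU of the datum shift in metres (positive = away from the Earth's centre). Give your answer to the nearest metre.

ΔU = -377 m

The local up (radial) axis is (cos φ cos λ, cos φ sin λ, sin φ), giving ΔU = -268.553 + 47.688 − 155.817 = -376.68 m.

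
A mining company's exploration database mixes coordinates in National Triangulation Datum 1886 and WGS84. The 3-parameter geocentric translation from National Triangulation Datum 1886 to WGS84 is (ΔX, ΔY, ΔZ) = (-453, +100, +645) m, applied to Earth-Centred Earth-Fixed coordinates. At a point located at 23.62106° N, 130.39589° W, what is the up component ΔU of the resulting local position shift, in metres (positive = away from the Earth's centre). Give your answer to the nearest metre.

At φ = 23.62106°, λ = -130.39589°: sin φ = 0.400686, cos φ = 0.916216, sin λ = -0.761585, cos λ = -0.648065.
ΔU = cos φ cos λ·ΔX + cos φ sin λ·ΔY + sin φ·ΔZ = (0.916216)(-0.648065)(-453) + (0.916216)(-0.761585)(100) + (0.400686)(645) = 457.64 m.

ΔU = 458 m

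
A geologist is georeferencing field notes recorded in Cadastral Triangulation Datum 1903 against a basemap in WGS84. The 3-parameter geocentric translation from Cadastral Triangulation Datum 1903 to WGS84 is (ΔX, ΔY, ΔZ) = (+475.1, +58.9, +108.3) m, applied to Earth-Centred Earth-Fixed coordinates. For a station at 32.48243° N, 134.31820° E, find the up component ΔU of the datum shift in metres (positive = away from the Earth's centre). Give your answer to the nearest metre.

ΔU = -186 m

At φ = 32.48243°, λ = 134.31820°: sin φ = 0.537041, cos φ = 0.843556, sin λ = 0.715471, cos λ = -0.698643.
ΔU = cos φ cos λ·ΔX + cos φ sin λ·ΔY + sin φ·ΔZ = (0.843556)(-0.698643)(475.1) + (0.843556)(0.715471)(58.9) + (0.537041)(108.3) = -186.29 m.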